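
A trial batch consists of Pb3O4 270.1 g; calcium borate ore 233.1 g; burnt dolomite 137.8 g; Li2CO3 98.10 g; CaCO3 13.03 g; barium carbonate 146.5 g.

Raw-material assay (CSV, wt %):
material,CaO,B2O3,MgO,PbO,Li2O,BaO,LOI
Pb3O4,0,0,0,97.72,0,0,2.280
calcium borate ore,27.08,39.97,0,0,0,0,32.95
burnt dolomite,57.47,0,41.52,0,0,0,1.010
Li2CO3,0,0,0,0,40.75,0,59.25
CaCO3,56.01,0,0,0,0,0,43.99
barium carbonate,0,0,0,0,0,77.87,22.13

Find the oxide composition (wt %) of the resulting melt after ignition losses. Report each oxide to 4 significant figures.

Working values are shown rounded off to 4 significant digits on the page — every computation holds full float precision at each step; each reported value is rounded just once; derived quantities (net glass mass, the yield, the six compositions, ignition loss, the totals) are re-derived at exact precision from the batch weights on 718.0 g of glass, as quoted within the problem or the answer.
Oxide-by-oxide delivered mass:
  CaO: 233.1·0.2708 + 137.8·0.5747 + 13.03·0.5601 = 149.6 g
  B2O3: 233.1·0.3997 = 93.17 g
  MgO: 137.8·0.4152 = 57.21 g
  PbO: 270.1·0.9772 = 263.9 g
  Li2O: 98.10·0.4075 = 39.98 g
  BaO: 146.5·0.7787 = 114.1 g
LOI: 270.1·0.02280 + 233.1·0.3295 + 137.8·0.01010 + 98.10·0.5925 + 13.03·0.4399 + 146.5·0.2213 = 180.6 g
The glass mass, total less LOI, = 898.6 − 180.6 = 718.0 g (equal to the oxide-mass sum)
wt %: oxide over glass, times 100

Glass mass = 718.0 g (batch 898.6 − LOI 180.6).
Composition: CaO 20.84%, B2O3 12.98%, MgO 7.969%, PbO 36.76%, Li2O 5.568%, BaO 15.89%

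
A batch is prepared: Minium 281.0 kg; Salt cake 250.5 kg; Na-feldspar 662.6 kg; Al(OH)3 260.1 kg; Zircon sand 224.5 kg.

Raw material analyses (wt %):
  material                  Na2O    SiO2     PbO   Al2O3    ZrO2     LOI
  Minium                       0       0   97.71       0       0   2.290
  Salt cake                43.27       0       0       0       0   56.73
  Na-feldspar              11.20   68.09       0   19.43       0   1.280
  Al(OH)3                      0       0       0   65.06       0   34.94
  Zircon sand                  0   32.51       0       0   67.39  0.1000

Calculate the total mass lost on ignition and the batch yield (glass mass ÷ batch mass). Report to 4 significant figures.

In-progress results appear rounded to four significant digits within the worked lines — all arithmetic maintains exact precision end to end; every reported result undergoes a single rounding — derived quantities are computed from the batch weights per 1431 kg of glass at exact precision (totals, LOI, the five compositions, net glass mass, yield), as given in problem or answer.
Loss on ignition, line by line:
  Minium: 281.0 × 0.02290 = 6.435 kg
  Salt cake: 250.5 × 0.5673 = 142.1 kg
  Na-feldspar: 662.6 × 0.01280 = 8.481 kg
  Al(OH)3: 260.1 × 0.3494 = 90.88 kg
  Zircon sand: 224.5 × 0.001000 = 0.2245 kg
Total LOI = 248.1 kg
Glass = batch − LOI = 1679 − 248.1 = 1431 kg

LOI loss = 248.1 kg; glass = 1431 kg; yield = 85.22%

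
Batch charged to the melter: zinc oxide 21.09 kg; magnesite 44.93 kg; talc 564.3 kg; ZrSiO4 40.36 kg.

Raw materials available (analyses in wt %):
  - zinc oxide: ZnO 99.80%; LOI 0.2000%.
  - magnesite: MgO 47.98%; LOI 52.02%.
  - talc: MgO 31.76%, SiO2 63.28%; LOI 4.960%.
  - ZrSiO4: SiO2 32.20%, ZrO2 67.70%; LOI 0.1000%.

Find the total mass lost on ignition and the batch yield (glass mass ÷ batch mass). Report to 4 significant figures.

Values along the way are rounded off to 4 significant digits when displayed; full float precision is held from first step to last — each reported number undergoes a single rounding; the derived quantities are carried from the weighed amounts at 619.2 kg of glass at exact precision (ignition loss, the four compositions, the totals, glass mass, yield) as given in problem or answer.
LOI of each material in turn:
  zinc oxide: 21.09 × 0.002000 = 0.04218 kg
  magnesite: 44.93 × 0.5202 = 23.37 kg
  talc: 564.3 × 0.04960 = 27.99 kg
  ZrSiO4: 40.36 × 0.001000 = 0.04036 kg
Total LOI = 51.44 kg
Glass = batch − LOI = 670.7 − 51.44 = 619.2 kg

LOI loss = 51.44 kg; glass = 619.2 kg; yield = 92.33%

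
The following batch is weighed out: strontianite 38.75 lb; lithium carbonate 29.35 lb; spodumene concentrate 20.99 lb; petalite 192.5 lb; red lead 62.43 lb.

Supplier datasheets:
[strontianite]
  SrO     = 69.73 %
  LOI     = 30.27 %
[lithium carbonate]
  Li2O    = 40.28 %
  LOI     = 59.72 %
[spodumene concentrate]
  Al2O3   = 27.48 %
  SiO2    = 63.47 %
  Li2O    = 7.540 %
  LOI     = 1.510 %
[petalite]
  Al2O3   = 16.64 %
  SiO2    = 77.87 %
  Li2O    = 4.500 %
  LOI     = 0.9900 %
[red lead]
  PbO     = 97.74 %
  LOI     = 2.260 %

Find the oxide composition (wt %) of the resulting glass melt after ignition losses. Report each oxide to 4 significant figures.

Values along the way are rounded to four significant digits when quoted; all arithmetic maintains full precision end to end. A single rounding produces every reported value; all derived quantities (net glass mass, LOI, the totals, five oxide percentages, the yield) are carried from the batch weights for 311.1 lb of glass in full precision, exactly as shown in the question or the answer.
Delivered oxide masses:
  Al2O3: 20.99·0.2748 + 192.5·0.1664 = 37.80 lb
  SiO2: 20.99·0.6347 + 192.5·0.7787 = 163.2 lb
  PbO: 62.43·0.9774 = 61.02 lb
  Li2O: 29.35·0.4028 + 20.99·0.07540 + 192.5·0.04500 = 22.07 lb
  SrO: 38.75·0.6973 = 27.02 lb
LOI: 38.75·0.3027 + 29.35·0.5972 + 20.99·0.01510 + 192.5·0.009900 + 62.43·0.02260 = 32.89 lb
Glass = total batch minus LOI = 344.0 − 32.89 = 311.1 lb (= Σ oxide masses)
percent by weight: oxide/glass ×100

Glass mass = 311.1 lb (batch 344.0 − LOI 32.89).
Composition: Al2O3 12.15%, SiO2 52.46%, PbO 19.61%, Li2O 7.093%, SrO 8.685%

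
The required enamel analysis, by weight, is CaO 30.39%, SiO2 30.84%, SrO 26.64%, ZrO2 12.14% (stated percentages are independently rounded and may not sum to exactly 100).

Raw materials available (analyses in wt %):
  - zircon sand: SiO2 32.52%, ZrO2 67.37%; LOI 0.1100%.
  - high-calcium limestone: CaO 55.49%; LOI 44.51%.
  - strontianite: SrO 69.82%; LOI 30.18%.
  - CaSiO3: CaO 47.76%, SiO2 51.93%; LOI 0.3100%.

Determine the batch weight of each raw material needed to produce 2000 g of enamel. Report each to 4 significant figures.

Batch per 2000 g enamel:
  zircon sand: 360.4 g
  high-calcium limestone: 267.3 g
  strontianite: 763.1 g
  CaSiO3: 962.1 g
Total batch = 2353 g; LOI loss = 352.7 g; yield = 85.01%

All internal work runs at full float precision at every stage. In-progress results are rounded off to 4 significant digits wherever printed. Each reported figure takes exactly one rounding. Derived quantities are rebuilt using the weight values at 2000 g of glass in exact precision (the four compositions, the yield, totals, ignition loss, net glass mass), as quoted within problem or answer.
Oxide mass targets, per 2000 g enamel:
  CaO: 30.39% × 2000 = 607.8 g
  SiO2: 30.84% × 2000 = 616.8 g
  SrO: 26.64% × 2000 = 532.8 g
  ZrO2: 12.14% × 2000 = 242.8 g
Per-oxide balance check working from each reported weight, for the quoted basis mass (sum by sum, the targets are met exact up to rounding of places):
  CaO: 267.3·0.5549 + 962.1·0.4776 = 607.8 g (target 607.8 g)
  SiO2: 360.4·0.3252 + 962.1·0.5193 = 616.8 g (target 616.8 g)
  SrO: 763.1·0.6982 = 532.8 g (target 532.8 g)
  ZrO2: 360.4·0.6737 = 242.8 g (target 242.8 g)
The glass-mass cross-check: batch total minus LOI = 2000 g (the targets, summed, come to 2000 g; stated basis 2000 g — differing by rounding only).
Total batch = Σ batch = 2353 g; loss to ignition Σ batch·LOI = 352.7 g; yield: glass divided by total = 85.01%.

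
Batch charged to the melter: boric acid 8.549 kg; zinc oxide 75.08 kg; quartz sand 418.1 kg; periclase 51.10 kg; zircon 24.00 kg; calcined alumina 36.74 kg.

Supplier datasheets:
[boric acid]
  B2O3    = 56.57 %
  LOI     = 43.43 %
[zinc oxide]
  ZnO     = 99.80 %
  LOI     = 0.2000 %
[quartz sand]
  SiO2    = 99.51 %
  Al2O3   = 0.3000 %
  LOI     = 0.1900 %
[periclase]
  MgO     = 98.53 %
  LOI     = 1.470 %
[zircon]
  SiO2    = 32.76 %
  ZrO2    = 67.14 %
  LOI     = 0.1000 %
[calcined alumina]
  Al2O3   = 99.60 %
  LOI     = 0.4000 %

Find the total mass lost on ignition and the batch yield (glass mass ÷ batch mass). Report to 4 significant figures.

Rounding to four significant figures extends to every working value as shown. The whole derivation holds full float precision from first step to last. Each reported figure is rounded only once. Derived quantities are carried in full precision (net glass mass, the yield, LOI, the totals, six oxide percentages) using the weight values at 608.0 kg of glass, as written in either problem or answer.
LOI of each material in turn:
  boric acid: 8.549 × 0.4343 = 3.713 kg
  zinc oxide: 75.08 × 0.002000 = 0.1502 kg
  quartz sand: 418.1 × 0.001900 = 0.7944 kg
  periclase: 51.10 × 0.01470 = 0.7512 kg
  zircon: 24.00 × 0.001000 = 0.02400 kg
  calcined alumina: 36.74 × 0.004000 = 0.1470 kg
Total LOI = 5.580 kg
Glass = batch − LOI = 613.6 − 5.580 = 608.0 kg

LOI loss = 5.580 kg; glass = 608.0 kg; yield = 99.09%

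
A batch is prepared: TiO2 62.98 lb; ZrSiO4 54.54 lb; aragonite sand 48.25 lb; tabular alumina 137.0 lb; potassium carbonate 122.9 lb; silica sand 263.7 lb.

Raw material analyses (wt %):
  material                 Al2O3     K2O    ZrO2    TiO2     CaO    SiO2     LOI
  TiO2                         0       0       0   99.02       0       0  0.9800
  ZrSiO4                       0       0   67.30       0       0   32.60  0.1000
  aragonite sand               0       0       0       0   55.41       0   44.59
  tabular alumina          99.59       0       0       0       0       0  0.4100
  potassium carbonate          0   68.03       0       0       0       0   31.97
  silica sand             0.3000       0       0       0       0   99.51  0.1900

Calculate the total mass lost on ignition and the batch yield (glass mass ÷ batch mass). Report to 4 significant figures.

Every computation keeps exact precision through every step; mid-chain values are displayed, with 4-significant-digit rounding, in the printout — every reported value is rounded just once. Derived quantities (totals, the six compositions, ignition loss, the yield, glass mass) are recomputed in exact precision from the weighed amounts on 626.8 lb of glass, as they appear in question or answer.
Ignition loss by material:
  TiO2: 62.98 × 0.009800 = 0.6172 lb
  ZrSiO4: 54.54 × 0.001000 = 0.05454 lb
  aragonite sand: 48.25 × 0.4459 = 21.51 lb
  tabular alumina: 137.0 × 0.004100 = 0.5617 lb
  potassium carbonate: 122.9 × 0.3197 = 39.29 lb
  silica sand: 263.7 × 0.001900 = 0.5010 lb
Total LOI = 62.54 lb
Glass = batch − LOI = 689.4 − 62.54 = 626.8 lb

LOI loss = 62.54 lb; glass = 626.8 lb; yield = 90.93%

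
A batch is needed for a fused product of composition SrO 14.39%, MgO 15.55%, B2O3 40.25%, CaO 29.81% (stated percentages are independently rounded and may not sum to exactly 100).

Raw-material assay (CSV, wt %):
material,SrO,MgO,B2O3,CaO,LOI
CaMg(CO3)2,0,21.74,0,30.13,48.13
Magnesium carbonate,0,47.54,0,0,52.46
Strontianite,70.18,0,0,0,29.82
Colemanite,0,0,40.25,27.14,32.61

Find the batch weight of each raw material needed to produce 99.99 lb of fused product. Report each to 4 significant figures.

Batch per 99.99 lb fused product:
  CaMg(CO3)2: 8.861 lb
  Magnesium carbonate: 28.65 lb
  Strontianite: 20.50 lb
  Colemanite: 99.99 lb
Total batch = 158.0 lb; LOI loss = 58.01 lb; yield = 63.28%

In-progress results are printed (rounded to 4 significant figures) between the steps; the whole derivation keeps full precision in all steps — a single rounding completes every reported figure — the derived quantities are computed using the weight values per 99.99 lb of glass at exact precision (the yield, glass mass, four oxide percentages, totals, ignition loss), as they appear in the problem or the answer.
Target oxide masses per 99.99 lb fused product:
  SrO: 14.39% × 99.99 = 14.39 lb
  MgO: 15.55% × 99.99 = 15.55 lb
  B2O3: 40.25% × 99.99 = 40.25 lb
  CaO: 29.81% × 99.99 = 29.81 lb
Mass-balance tally per oxide on the weights just shown, per the basis as stated (oxide sums agree with the targets up to rounding of the answer):
  SrO: 20.50·0.7018 = 14.39 lb (target 14.39 lb)
  MgO: 8.861·0.2174 + 28.65·0.4754 = 15.55 lb (target 15.55 lb)
  B2O3: 99.99·0.4025 = 40.25 lb (target 40.25 lb)
  CaO: 8.861·0.3013 + 99.99·0.2714 = 29.81 lb (target 29.81 lb)
Consistency of the glass mass: total charge less LOI = 99.99 lb (targets for the oxides total 99.99 lb; against the stated basis, 99.99 lb — rounding explains the deltas).
Summing the batch: Σ batch = 158.0 lb; Σ batch·LOI gives LOI loss = 58.01 lb; the yield ratio, glass ÷ batch: 63.28%.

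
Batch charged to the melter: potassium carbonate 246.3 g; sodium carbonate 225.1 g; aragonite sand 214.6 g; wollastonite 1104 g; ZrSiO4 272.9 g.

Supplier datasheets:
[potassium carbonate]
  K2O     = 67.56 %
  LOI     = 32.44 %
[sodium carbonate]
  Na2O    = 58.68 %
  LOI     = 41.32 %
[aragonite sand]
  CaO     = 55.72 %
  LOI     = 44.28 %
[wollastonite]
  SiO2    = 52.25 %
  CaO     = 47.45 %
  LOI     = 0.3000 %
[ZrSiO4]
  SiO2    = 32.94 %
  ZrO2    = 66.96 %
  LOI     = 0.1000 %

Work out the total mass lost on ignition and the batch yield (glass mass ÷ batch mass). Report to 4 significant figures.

Every computation keeps full float precision all the way through — the intermediate values appear rounded to four significant figures when written out — exactly one rounding is applied to each reported result; the derived quantities are carried from the weighed amounts at 1791 g of glass at full precision (the yield, the five compositions, totals, net glass mass, ignition loss) as written in either problem or answer.
Per-material ignition loss:
  potassium carbonate: 246.3 × 0.3244 = 79.90 g
  sodium carbonate: 225.1 × 0.4132 = 93.01 g
  aragonite sand: 214.6 × 0.4428 = 95.02 g
  wollastonite: 1104 × 0.003000 = 3.312 g
  ZrSiO4: 272.9 × 0.001000 = 0.2729 g
Total LOI = 271.5 g
Glass = batch − LOI = 2063 − 271.5 = 1791 g

LOI loss = 271.5 g; glass = 1791 g; yield = 86.84%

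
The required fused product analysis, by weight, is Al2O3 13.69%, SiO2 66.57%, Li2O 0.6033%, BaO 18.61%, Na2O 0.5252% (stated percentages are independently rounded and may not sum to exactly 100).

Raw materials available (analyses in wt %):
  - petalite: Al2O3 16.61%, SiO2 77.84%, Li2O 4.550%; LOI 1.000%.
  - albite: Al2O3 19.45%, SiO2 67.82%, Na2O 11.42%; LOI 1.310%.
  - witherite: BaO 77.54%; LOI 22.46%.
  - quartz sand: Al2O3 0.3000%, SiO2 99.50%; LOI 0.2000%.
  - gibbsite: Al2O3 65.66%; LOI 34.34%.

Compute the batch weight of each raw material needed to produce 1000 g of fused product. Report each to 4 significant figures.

Batch per 1000 g fused product:
  petalite: 132.6 g
  albite: 45.99 g
  witherite: 240.0 g
  quartz sand: 534.0 g
  gibbsite: 158.9 g
Total batch = 1111 g; LOI loss = 111.5 g; yield = 89.97%

In-progress results are printed, rounded to 4 significant figures, as written — each numeric step keeps full precision through the solve; each reported figure receives exactly one rounding — derived quantities are carried at full precision (yield, LOI, net glass mass, totals, the five compositions) from the weighed amounts per 1000 g of glass, as set out in either problem or answer.
Oxide-by-oxide targets in 1000 g fused product:
  Al2O3: 13.69% × 1000 = 136.9 g
  SiO2: 66.57% × 1000 = 665.7 g
  Li2O: 0.6033% × 1000 = 6.033 g
  BaO: 18.61% × 1000 = 186.1 g
  Na2O: 0.5252% × 1000 = 5.252 g
Mass-balance tally per oxide given the weights on record, under the basis named above (target by target, the sums agree exact up to rounding of places):
  Al2O3: 132.6·0.1661 + 45.99·0.1945 + 534.0·0.003000 + 158.9·0.6566 = 136.9 g (target 136.9 g)
  SiO2: 132.6·0.7784 + 45.99·0.6782 + 534.0·0.9950 = 665.7 g (target 665.7 g)
  Li2O: 132.6·0.04550 = 6.033 g (target 6.033 g)
  BaO: 240.0·0.7754 = 186.1 g (target 186.1 g)
  Na2O: 45.99·0.1142 = 5.252 g (target 5.252 g)
Glass mass check: Σ batch − LOI loss = 1000 g (per-oxide target masses sum to 1000 g; with the basis standing at 1000 g — deltas are rounding alone).
Whole-batch sum: Σ batch = 1111 g; LOI loss = Σ batch·LOI = 111.5 g; yield, glass over the total, = 89.97%.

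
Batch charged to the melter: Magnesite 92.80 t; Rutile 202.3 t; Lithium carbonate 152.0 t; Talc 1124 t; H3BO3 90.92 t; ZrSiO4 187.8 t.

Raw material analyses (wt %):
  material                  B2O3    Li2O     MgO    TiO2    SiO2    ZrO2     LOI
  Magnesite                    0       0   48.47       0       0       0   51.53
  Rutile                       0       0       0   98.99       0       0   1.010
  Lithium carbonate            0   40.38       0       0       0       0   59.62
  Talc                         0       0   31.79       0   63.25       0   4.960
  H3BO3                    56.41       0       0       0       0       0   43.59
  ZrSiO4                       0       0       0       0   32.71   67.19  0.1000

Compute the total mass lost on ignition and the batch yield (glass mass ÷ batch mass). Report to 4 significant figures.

LOI loss = 236.1 t; glass = 1614 t; yield = 87.24%

The working math keeps full precision throughout; intermediates are displayed, rounded to four significant digits, alongside each step — a single rounding produces every reported number — all derived quantities (ignition loss, totals, glass mass, the six compositions, the yield) are re-derived in full float precision using the weight values per 1614 t of glass as set out in either problem or answer.
Each material's LOI contribution:
  Magnesite: 92.80 × 0.5153 = 47.82 t
  Rutile: 202.3 × 0.01010 = 2.043 t
  Lithium carbonate: 152.0 × 0.5962 = 90.62 t
  Talc: 1124 × 0.04960 = 55.75 t
  H3BO3: 90.92 × 0.4359 = 39.63 t
  ZrSiO4: 187.8 × 0.001000 = 0.1878 t
Total LOI = 236.1 t
Glass = batch − LOI = 1850 − 236.1 = 1614 t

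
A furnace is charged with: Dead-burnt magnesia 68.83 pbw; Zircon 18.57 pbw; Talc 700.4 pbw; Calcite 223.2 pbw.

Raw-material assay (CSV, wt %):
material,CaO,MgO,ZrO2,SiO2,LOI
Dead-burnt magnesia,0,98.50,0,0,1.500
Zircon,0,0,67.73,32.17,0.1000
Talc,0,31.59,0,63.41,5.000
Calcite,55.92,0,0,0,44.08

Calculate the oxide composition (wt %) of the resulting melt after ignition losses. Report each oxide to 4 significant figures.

Each numeric step maintains full precision through every step. In-progress results are printed rounded to four significant figures across the worked steps — each reported number takes exactly one rounding. Derived quantities (four oxide percentages, yield, ignition loss, totals, glass mass) are re-derived in full float precision using the weight values at 876.5 pbw of glass, exactly as shown in the question or the answer.
Per-oxide mass from batch:
  CaO: 223.2·0.5592 = 124.8 pbw
  MgO: 68.83·0.9850 + 700.4·0.3159 = 289.1 pbw
  ZrO2: 18.57·0.6773 = 12.58 pbw
  SiO2: 18.57·0.3217 + 700.4·0.6341 = 450.1 pbw
LOI: 68.83·0.01500 + 18.57·0.001000 + 700.4·0.05000 + 223.2·0.4408 = 134.5 pbw
Resulting glass, batch − LOI: 1011 − 134.5 = 876.5 pbw (equal to the oxide-mass sum)
each oxide over glass, ×100, is wt %

Glass mass = 876.5 pbw (batch 1011 − LOI 134.5).
Composition: CaO 14.24%, MgO 32.98%, ZrO2 1.435%, SiO2 51.35%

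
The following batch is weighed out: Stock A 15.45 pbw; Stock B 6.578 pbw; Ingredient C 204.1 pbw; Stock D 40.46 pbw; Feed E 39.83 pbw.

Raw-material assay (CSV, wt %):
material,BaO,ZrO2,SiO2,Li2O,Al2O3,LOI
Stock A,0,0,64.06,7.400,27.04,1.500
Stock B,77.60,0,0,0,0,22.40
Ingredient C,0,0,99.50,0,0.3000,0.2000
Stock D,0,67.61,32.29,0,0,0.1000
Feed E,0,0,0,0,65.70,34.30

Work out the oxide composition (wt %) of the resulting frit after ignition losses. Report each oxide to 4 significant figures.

Glass mass = 290.6 pbw (batch 306.4 − LOI 15.82).
Composition: BaO 1.757%, ZrO2 9.413%, SiO2 77.78%, Li2O 0.3934%, Al2O3 10.65%

All arithmetic holds full precision at each step — in-progress results are printed rounded to four significant digits. Each reported figure includes exactly one rounding. The derived quantities are rebuilt at exact precision (the yield, totals, the five compositions, glass mass, LOI) from the weighed amounts for 290.6 pbw of glass, precisely as stated by the question or the answer.
Oxide-by-oxide delivered mass:
  BaO: 6.578·0.7760 = 5.105 pbw
  ZrO2: 40.46·0.6761 = 27.36 pbw
  SiO2: 15.45·0.6406 + 204.1·0.9950 + 40.46·0.3229 = 226.0 pbw
  Li2O: 15.45·0.07400 = 1.143 pbw
  Al2O3: 15.45·0.2704 + 204.1·0.003000 + 39.83·0.6570 = 30.96 pbw
LOI: 15.45·0.01500 + 6.578·0.2240 + 204.1·0.002000 + 40.46·0.001000 + 39.83·0.3430 = 15.82 pbw
batch − LOI leaves glass = 306.4 − 15.82 = 290.6 pbw (the oxide masses sum to this)
wt % = 100 × oxide mass / glass mass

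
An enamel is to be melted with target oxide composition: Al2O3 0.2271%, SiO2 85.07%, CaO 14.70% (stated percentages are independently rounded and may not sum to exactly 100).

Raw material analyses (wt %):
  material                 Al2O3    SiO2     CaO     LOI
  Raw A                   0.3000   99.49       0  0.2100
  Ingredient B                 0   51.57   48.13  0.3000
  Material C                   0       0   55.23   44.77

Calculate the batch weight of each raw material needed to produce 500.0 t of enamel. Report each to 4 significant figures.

Batch per 500.0 t enamel:
  Raw A: 378.5 t
  Ingredient B: 94.59 t
  Material C: 50.65 t
Total batch = 523.7 t; LOI loss = 23.75 t; yield = 95.46%

In-progress results are shown rounded to four significant digits alongside each step — all arithmetic maintains full float precision at each step; a single rounding finalizes every reported number; derived quantities, which include net glass mass, ignition loss, yield, three oxide percentages, totals, are rebuilt in exact precision, as they appear in either problem or answer, from the weighed amounts for 500.0 t of glass.
The oxide mass targets at 500.0 t enamel:
  Al2O3: 0.2271% × 500.0 = 1.136 t
  SiO2: 85.07% × 500.0 = 425.4 t
  CaO: 14.70% × 500.0 = 73.50 t
Verifying the oxide balance given the weights on record, per the basis as stated (summed amounts equal target values given rounding of the digits):
  Al2O3: 378.5·0.003000 = 1.135 t (target 1.136 t)
  SiO2: 378.5·0.9949 + 94.59·0.5157 = 425.3 t (target 425.4 t)
  CaO: 94.59·0.4813 + 50.65·0.5523 = 73.50 t (target 73.50 t)
Mass balance on the glass: net batch after ignition = 500.0 t (summing oxide targets gives 500.0 t; the stated basis being 500.0 t — differing by rounding only).
Batch grand total — Σ batch = 523.7 t; loss to ignition Σ batch·LOI = 23.75 t; glass ÷ batch gives a yield of 95.46%.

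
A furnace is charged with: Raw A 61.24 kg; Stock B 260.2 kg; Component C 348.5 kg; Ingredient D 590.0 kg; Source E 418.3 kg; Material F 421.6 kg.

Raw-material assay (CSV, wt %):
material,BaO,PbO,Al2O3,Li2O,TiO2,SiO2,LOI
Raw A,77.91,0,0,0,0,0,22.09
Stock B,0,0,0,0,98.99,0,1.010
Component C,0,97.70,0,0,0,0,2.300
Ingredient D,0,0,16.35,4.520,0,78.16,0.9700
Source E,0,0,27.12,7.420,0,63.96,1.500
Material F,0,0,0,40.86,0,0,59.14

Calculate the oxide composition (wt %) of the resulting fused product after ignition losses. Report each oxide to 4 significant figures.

Intermediates appear, rounded to 4 significant figures, in the working. The working math maintains full float precision throughout — every reported number takes exactly one rounding; derived quantities are re-derived from the batch weights on 1814 kg of glass at exact precision (glass mass, totals, LOI, six oxide percentages, yield), exactly as shown in problem or answer.
Oxide-by-oxide delivered mass:
  BaO: 61.24·0.7791 = 47.71 kg
  PbO: 348.5·0.9770 = 340.5 kg
  Al2O3: 590.0·0.1635 + 418.3·0.2712 = 209.9 kg
  Li2O: 590.0·0.04520 + 418.3·0.07420 + 421.6·0.4086 = 230.0 kg
  TiO2: 260.2·0.9899 = 257.6 kg
  SiO2: 590.0·0.7816 + 418.3·0.6396 = 728.7 kg
LOI: 61.24·0.2209 + 260.2·0.01010 + 348.5·0.02300 + 590.0·0.009700 + 418.3·0.01500 + 421.6·0.5914 = 285.5 kg
Resulting glass, batch − LOI: 2100 − 285.5 = 1814 kg (the oxide masses sum to this)
wt %: oxide over glass, times 100

Glass mass = 1814 kg (batch 2100 − LOI 285.5).
Composition: BaO 2.630%, PbO 18.77%, Al2O3 11.57%, Li2O 12.68%, TiO2 14.20%, SiO2 40.16%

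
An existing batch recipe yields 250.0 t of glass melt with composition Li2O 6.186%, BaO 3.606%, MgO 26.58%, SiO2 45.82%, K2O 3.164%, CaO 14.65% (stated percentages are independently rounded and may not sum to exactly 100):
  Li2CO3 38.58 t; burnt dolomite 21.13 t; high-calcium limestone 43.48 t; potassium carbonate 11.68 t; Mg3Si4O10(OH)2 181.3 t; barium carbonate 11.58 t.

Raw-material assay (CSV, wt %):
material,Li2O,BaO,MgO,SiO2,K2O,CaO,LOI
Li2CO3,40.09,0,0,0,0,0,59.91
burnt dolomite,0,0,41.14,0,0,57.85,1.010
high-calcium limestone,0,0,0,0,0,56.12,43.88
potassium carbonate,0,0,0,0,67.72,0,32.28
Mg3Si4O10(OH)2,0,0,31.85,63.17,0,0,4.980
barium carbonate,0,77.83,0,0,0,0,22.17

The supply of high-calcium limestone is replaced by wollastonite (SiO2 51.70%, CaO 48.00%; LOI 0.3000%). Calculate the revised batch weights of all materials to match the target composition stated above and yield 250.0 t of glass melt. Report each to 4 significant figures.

Revised batch per 250.0 t glass melt:
  Li2CO3: 38.58 t
  burnt dolomite: 39.40 t
  wollastonite: 28.82 t
  potassium carbonate: 11.68 t
  Mg3Si4O10(OH)2: 157.7 t
  barium carbonate: 11.58 t
Total batch = 287.8 t; LOI loss = 37.79 t

All arithmetic maintains full precision through the solve; the intermediate values are rounded off to 4 significant figures wherever printed. Every reported result sees exactly one rounding — the derived quantities (the totals, six oxide percentages, yield, glass mass, ignition loss) are recomputed from the weighed amounts per 250.0 t of glass at full precision, as quoted within the question or the answer.
Target oxide masses per 250.0 t glass melt:
  Li2O: 6.186% × 250.0 = 15.46 t
  BaO: 3.606% × 250.0 = 9.015 t
  MgO: 26.58% × 250.0 = 66.45 t
  SiO2: 45.82% × 250.0 = 114.6 t
  K2O: 3.164% × 250.0 = 7.910 t
  CaO: 14.65% × 250.0 = 36.62 t
Checking each oxide sum applying the batch weights above, per the basis as stated (sums match the target masses modulo rounding of the values):
  Li2O: 38.58·0.4009 = 15.47 t (target 15.46 t)
  BaO: 11.58·0.7783 = 9.013 t (target 9.015 t)
  MgO: 39.40·0.4114 + 157.7·0.3185 = 66.44 t (target 66.45 t)
  SiO2: 28.82·0.5170 + 157.7·0.6317 = 114.5 t (target 114.6 t)
  K2O: 11.68·0.6772 = 7.910 t (target 7.910 t)
  CaO: 39.40·0.5785 + 28.82·0.4800 = 36.63 t (target 36.62 t)
Glass-mass bookkeeping: the batch minus its LOI: 250.0 t (the targets, summed, come to 250.0 t; stated basis 250.0 t — gaps are rounding artifacts).
Batch total: Σ batch = 287.8 t; LOI loss = Σ batch·LOI = 37.79 t; as yield: glass ÷ batch → 86.87%.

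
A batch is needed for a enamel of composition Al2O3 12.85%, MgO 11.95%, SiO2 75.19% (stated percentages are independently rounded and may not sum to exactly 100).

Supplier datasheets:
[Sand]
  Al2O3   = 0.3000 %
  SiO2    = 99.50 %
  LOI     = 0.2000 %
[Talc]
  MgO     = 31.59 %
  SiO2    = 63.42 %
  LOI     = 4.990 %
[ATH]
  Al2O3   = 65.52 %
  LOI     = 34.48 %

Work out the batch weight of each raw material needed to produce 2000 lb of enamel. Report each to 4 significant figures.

Rounding to four significant digits applies to every intermediate as shown; every computation runs at full precision from first step to last. Every reported number includes exactly one rounding; derived quantities (net glass mass, the yield, the totals, LOI, the three compositions) are computed using the weight values per 2000 lb of glass at full precision, as quoted within the question or the answer.
Oxide-by-oxide targets in 2000 lb enamel:
  Al2O3: 12.85% × 2000 = 257.0 lb
  MgO: 11.95% × 2000 = 239.0 lb
  SiO2: 75.19% × 2000 = 1504 lb
Balance tally, oxide-wise, using the reported weights, at the basis given (every target is met by its sum given rounding of the digits):
  Al2O3: 1029·0.003000 + 387.5·0.6552 = 257.0 lb (target 257.0 lb)
  MgO: 756.6·0.3159 = 239.0 lb (target 239.0 lb)
  SiO2: 1029·0.9950 + 756.6·0.6342 = 1504 lb (target 1504 lb)
Consistency of the glass mass: the batch minus its LOI: 2000 lb (per-oxide target masses sum to 2000 lb; basis as stated: 2000 lb — rounding explains the deltas).
Summing the batch: Σ batch = 2173 lb; LOI removed, Σ of batch·LOI: 173.4 lb; yield, glass over the total, = 92.02%.

Batch per 2000 lb enamel:
  Sand: 1029 lb
  Talc: 756.6 lb
  ATH: 387.5 lb
Total batch = 2173 lb; LOI loss = 173.4 lb; yield = 92.02%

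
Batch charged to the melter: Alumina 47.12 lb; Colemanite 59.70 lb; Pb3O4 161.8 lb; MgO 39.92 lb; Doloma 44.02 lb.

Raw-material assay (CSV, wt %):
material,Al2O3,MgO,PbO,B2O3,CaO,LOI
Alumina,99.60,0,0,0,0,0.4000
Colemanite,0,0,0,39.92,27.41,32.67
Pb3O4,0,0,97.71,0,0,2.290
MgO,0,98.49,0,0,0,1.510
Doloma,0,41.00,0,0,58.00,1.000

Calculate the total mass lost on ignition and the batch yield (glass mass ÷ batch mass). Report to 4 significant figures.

LOI loss = 24.44 lb; glass = 328.1 lb; yield = 93.07%

Each numeric step carries exact precision all the way through; working values are printed, rounded to 4 significant figures, alongside each step — each reported result takes exactly one rounding; the derived quantities, which include the totals, the yield, the five compositions, LOI, net glass mass, are carried at full precision, as given in the question or the answer, starting from the weights at 328.1 lb of glass.
Each material's LOI contribution:
  Alumina: 47.12 × 0.004000 = 0.1885 lb
  Colemanite: 59.70 × 0.3267 = 19.50 lb
  Pb3O4: 161.8 × 0.02290 = 3.705 lb
  MgO: 39.92 × 0.01510 = 0.6028 lb
  Doloma: 44.02 × 0.01000 = 0.4402 lb
Total LOI = 24.44 lb
Glass = batch − LOI = 352.6 − 24.44 = 328.1 lb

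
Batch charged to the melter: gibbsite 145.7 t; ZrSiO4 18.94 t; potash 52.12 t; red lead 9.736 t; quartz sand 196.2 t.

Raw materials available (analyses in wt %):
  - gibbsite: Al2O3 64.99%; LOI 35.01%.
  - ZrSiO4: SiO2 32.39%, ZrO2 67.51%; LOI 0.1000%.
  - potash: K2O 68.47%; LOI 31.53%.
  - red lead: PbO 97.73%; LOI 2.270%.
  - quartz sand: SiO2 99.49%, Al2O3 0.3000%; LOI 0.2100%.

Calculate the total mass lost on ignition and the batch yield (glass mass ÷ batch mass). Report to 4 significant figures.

Every computation maintains full precision from first step to last. In-progress results are displayed, with 4-significant-digit rounding, within the worked lines — every reported result is rounded a single time; all derived quantities are re-derived starting from the weights for 354.6 t of glass at full float precision (the totals, the five compositions, the yield, ignition loss, net glass mass) as they appear in the problem or the answer.
Loss on ignition, line by line:
  gibbsite: 145.7 × 0.3501 = 51.01 t
  ZrSiO4: 18.94 × 0.001000 = 0.01894 t
  potash: 52.12 × 0.3153 = 16.43 t
  red lead: 9.736 × 0.02270 = 0.2210 t
  quartz sand: 196.2 × 0.002100 = 0.4120 t
Total LOI = 68.09 t
Glass = batch − LOI = 422.7 − 68.09 = 354.6 t

LOI loss = 68.09 t; glass = 354.6 t; yield = 83.89%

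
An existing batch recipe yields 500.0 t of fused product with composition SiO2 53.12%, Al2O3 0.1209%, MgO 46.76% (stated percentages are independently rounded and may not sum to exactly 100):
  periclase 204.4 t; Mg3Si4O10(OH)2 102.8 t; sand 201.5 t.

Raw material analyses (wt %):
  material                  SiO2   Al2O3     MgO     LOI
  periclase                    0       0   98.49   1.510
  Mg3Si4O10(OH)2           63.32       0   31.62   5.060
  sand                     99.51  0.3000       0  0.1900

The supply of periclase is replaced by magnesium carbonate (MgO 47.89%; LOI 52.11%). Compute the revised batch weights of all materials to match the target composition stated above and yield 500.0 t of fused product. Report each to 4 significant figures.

Working values are printed (rounded to 4 significant digits) in the printout. Every computation runs at full precision at every stage; each reported figure undergoes a single rounding. Derived quantities, including net glass mass, LOI, three oxide percentages, yield, the totals, are rebuilt starting from the weights for 500.0 t of glass in full float precision as quoted within either problem or answer.
The oxide mass targets at 500.0 t fused product:
  SiO2: 53.12% × 500.0 = 265.6 t
  Al2O3: 0.1209% × 500.0 = 0.6045 t
  MgO: 46.76% × 500.0 = 233.8 t
Per-oxide balance check given the weights on record, under the basis named above (each sum matches its target mass once rounding is allowed for):
  SiO2: 102.8·0.6332 + 201.5·0.9951 = 265.6 t (target 265.6 t)
  Al2O3: 201.5·0.003000 = 0.6045 t (target 0.6045 t)
  MgO: 420.3·0.4789 + 102.8·0.3162 = 233.8 t (target 233.8 t)
Auditing the glass mass value: the batch minus its LOI: 500.0 t (summing oxide targets gives 500.0 t; basis as stated: 500.0 t — deltas are rounding alone).
Summing the batch: Σ batch = 724.6 t; Σ batch·LOI gives LOI loss = 224.6 t; yield = glass ÷ total batch = 69.00%.

Revised batch per 500.0 t fused product:
  magnesium carbonate: 420.3 t
  Mg3Si4O10(OH)2: 102.8 t
  sand: 201.5 t
Total batch = 724.6 t; LOI loss = 224.6 t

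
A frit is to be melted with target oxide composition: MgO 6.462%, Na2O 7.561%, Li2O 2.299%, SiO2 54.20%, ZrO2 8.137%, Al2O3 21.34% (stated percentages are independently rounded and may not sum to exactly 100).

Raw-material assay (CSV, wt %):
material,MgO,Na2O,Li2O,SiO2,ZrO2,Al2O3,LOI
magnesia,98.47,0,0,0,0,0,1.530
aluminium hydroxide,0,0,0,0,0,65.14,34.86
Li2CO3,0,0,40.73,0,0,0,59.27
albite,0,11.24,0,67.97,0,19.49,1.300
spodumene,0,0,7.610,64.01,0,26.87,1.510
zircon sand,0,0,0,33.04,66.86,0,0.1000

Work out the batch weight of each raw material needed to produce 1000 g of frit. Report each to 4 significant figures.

Batch per 1000 g frit:
  magnesia: 65.62 g
  aluminium hydroxide: 97.61 g
  Li2CO3: 43.44 g
  albite: 672.7 g
  spodumene: 69.62 g
  zircon sand: 121.7 g
Total batch = 1071 g; LOI loss = 70.70 g; yield = 93.40%

Values along the way are shown rounded off to 4 significant digits at each printed step; the whole derivation runs at full float precision through every step. Each reported number is rounded exactly once — all derived quantities, including the totals, ignition loss, the six compositions, yield, net glass mass, are recomputed from the batch weights for 1000 g of glass in full float precision exactly as shown in the question or the answer.
The oxide mass targets at 1000 g frit:
  MgO: 6.462% × 1000 = 64.62 g
  Na2O: 7.561% × 1000 = 75.61 g
  Li2O: 2.299% × 1000 = 22.99 g
  SiO2: 54.20% × 1000 = 542.0 g
  ZrO2: 8.137% × 1000 = 81.37 g
  Al2O3: 21.34% × 1000 = 213.4 g
Mass-balance tally per oxide with the batch weights as given, relative to the basis at hand (summed amounts equal target values exact up to rounding of places):
  MgO: 65.62·0.9847 = 64.62 g (target 64.62 g)
  Na2O: 672.7·0.1124 = 75.61 g (target 75.61 g)
  Li2O: 43.44·0.4073 + 69.62·0.07610 = 22.99 g (target 22.99 g)
  SiO2: 672.7·0.6797 + 69.62·0.6401 + 121.7·0.3304 = 542.0 g (target 542.0 g)
  ZrO2: 121.7·0.6686 = 81.37 g (target 81.37 g)
  Al2O3: 97.61·0.6514 + 672.7·0.1949 + 69.62·0.2687 = 213.4 g (target 213.4 g)
Auditing the glass mass value: whole batch net of LOI = 1000 g (summing oxide targets gives 1000 g; versus the stated basis of 1000 g — a pure rounding effect).
Batch total: Σ batch = 1071 g; Σ batch·LOI gives LOI loss = 70.70 g; as yield: glass ÷ batch → 93.40%.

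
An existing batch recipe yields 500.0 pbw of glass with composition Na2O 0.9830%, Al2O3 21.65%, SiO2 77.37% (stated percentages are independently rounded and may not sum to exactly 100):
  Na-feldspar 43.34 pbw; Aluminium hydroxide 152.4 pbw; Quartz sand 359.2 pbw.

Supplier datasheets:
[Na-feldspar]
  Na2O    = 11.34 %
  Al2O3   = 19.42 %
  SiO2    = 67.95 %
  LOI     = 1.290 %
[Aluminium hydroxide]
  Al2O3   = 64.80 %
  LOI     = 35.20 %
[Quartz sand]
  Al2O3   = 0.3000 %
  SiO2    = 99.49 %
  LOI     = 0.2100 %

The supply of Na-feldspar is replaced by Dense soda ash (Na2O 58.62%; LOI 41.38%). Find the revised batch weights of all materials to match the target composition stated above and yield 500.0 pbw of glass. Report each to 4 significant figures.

Revised batch per 500.0 pbw glass:
  Dense soda ash: 8.385 pbw
  Aluminium hydroxide: 165.3 pbw
  Quartz sand: 388.8 pbw
Total batch = 562.5 pbw; LOI loss = 62.47 pbw

Mid-chain values are displayed (rounded to 4 significant figures) as written. The working math holds full float precision in all steps — every reported result takes just one rounding — the derived quantities are re-derived at exact precision (the yield, the totals, LOI, glass mass, the three compositions) using the weight values per 500.0 pbw of glass exactly as shown in either problem or answer.
Oxide mass targets, per 500.0 pbw glass:
  Na2O: 0.9830% × 500.0 = 4.915 pbw
  Al2O3: 21.65% × 500.0 = 108.2 pbw
  SiO2: 77.37% × 500.0 = 386.8 pbw
Mass-balance tally per oxide given the weights on record, at the basis given (sums match the target masses up to rounding of the answer):
  Na2O: 8.385·0.5862 = 4.915 pbw (target 4.915 pbw)
  Al2O3: 165.3·0.6480 + 388.8·0.003000 = 108.3 pbw (target 108.2 pbw)
  SiO2: 388.8·0.9949 = 386.8 pbw (target 386.8 pbw)
Auditing the glass mass value: total batch − LOI = 500.0 pbw (the Σ of target masses is 500.0 pbw; the stated basis being 500.0 pbw — rounding explains the deltas).
Summing the batch: Σ batch = 562.5 pbw; LOI removed, Σ of batch·LOI: 62.47 pbw; as yield: glass ÷ batch → 88.89%.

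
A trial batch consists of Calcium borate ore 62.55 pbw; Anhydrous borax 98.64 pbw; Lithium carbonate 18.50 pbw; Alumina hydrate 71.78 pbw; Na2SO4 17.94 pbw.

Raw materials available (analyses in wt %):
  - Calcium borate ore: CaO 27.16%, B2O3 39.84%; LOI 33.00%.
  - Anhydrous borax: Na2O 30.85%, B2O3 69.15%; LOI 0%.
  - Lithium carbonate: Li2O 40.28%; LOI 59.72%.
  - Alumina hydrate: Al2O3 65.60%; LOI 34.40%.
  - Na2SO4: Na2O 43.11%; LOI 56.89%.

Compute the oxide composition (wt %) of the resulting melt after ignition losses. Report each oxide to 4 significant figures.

Working values are shown (rounded to 4 significant digits) in the working; all internal work maintains full precision throughout — each reported result includes exactly one rounding. All derived quantities, which include ignition loss, glass mass, the five compositions, totals, yield, are carried in exact precision, as given in either problem or answer, from the weighed amounts per 202.8 pbw of glass.
Mass of each oxide from the mix:
  CaO: 62.55·0.2716 = 16.99 pbw
  Na2O: 98.64·0.3085 + 17.94·0.4311 = 38.16 pbw
  Li2O: 18.50·0.4028 = 7.452 pbw
  Al2O3: 71.78·0.6560 = 47.09 pbw
  B2O3: 62.55·0.3984 + 98.64·0.6915 = 93.13 pbw
LOI: 62.55·0.3300 + 18.50·0.5972 + 71.78·0.3440 + 17.94·0.5689 = 66.59 pbw
batch − LOI leaves glass = 269.4 − 66.59 = 202.8 pbw (the oxide masses sum to this)
oxide / glass × 100 gives the wt %

Glass mass = 202.8 pbw (batch 269.4 − LOI 66.59).
Composition: CaO 8.376%, Na2O 18.82%, Li2O 3.674%, Al2O3 23.22%, B2O3 45.92%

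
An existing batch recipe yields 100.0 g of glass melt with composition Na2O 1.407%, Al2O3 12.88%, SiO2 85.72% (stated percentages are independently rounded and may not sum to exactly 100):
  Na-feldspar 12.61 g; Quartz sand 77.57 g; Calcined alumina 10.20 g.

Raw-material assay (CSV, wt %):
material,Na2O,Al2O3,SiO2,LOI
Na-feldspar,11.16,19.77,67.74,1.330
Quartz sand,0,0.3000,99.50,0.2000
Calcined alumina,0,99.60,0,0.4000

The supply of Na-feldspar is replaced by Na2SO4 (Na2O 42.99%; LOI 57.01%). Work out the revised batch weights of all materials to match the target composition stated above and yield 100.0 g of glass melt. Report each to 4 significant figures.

Mid-chain values are shown rounded to four significant figures across the worked steps; the whole derivation holds full float precision through the solve — every reported result is rounded only once — all derived quantities (three oxide percentages, net glass mass, totals, yield, LOI) are recomputed from the batch weights per 100.0 g of glass at full precision, exactly as printed in the problem or answer text.
Target masses of each oxide per 100.0 g glass melt:
  Na2O: 1.407% × 100.0 = 1.407 g
  Al2O3: 12.88% × 100.0 = 12.88 g
  SiO2: 85.72% × 100.0 = 85.72 g
Verifying the oxide balance working from each reported weight, under the basis named above (each sum matches its target mass once rounding is allowed for):
  Na2O: 3.273·0.4299 = 1.407 g (target 1.407 g)
  Al2O3: 86.15·0.003000 + 12.67·0.9960 = 12.88 g (target 12.88 g)
  SiO2: 86.15·0.9950 = 85.72 g (target 85.72 g)
Mass balance on the glass: net batch after ignition = 100.0 g (per-oxide target masses sum to 100.0 g; stated basis 100.0 g — gaps are rounding artifacts).
Whole-batch sum: Σ batch = 102.1 g; LOI removed, Σ of batch·LOI: 2.089 g; yield, glass over the total, = 97.95%.

Revised batch per 100.0 g glass melt:
  Na2SO4: 3.273 g
  Quartz sand: 86.15 g
  Calcined alumina: 12.67 g
Total batch = 102.1 g; LOI loss = 2.089 g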